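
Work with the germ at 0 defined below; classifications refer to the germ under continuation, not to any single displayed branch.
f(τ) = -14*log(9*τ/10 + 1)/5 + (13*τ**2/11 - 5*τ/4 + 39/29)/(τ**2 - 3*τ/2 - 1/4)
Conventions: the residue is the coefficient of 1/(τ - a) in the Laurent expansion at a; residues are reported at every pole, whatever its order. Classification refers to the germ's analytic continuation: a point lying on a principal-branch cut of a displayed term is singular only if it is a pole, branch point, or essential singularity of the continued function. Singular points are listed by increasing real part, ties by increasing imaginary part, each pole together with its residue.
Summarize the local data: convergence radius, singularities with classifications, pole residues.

Radius of convergence at 0: -3/4 + (1/4)*sqrt(13).
At -10/9: a logarithmic branch point.
At 3/4 - (1/4)*sqrt(13): a pole of order 1; residue 23/88 - (943/3016)*sqrt(13).
At 3/4 + (1/4)*sqrt(13): a pole of order 1; residue 23/88 + (943/3016)*sqrt(13).

Denominator factor (τ**2 - 3*τ/2 - 1/4): discriminant 13/4, real irrational roots 3/4 + (1/4)*sqrt(13) and 3/4 - (1/4)*sqrt(13); poles of order 1, moduli 3/4 + (1/4)*sqrt(13) and -3/4 + (1/4)*sqrt(13).
Branch term (-14/5)*log(1 - τ/(-10/9)): its argument vanishes at τ = -10/9, a logarithmic branch point, modulus 10/9.
The radius of convergence is the smallest modulus among the singular points: -3/4 + (1/4)*sqrt(13).
The branch term is analytic at 3/4 - (1/4)*sqrt(13) and contributes nothing to the residue; only the rational part matters.
The factor τ**2 - 3*τ/2 - 1/4 splits as (τ - a)(τ - a') with a = 3/4 - (1/4)*sqrt(13), a' = 3/4 + (1/4)*sqrt(13). At the order-1 pole a set g(τ) = (τ - a)*(rational part) = [13*τ**2/11 - 5*τ/4 + 39/29] / (τ - a').
Simple pole: residue = g(a) at a = 3/4 - (1/4)*sqrt(13), which is 23/88 - (943/3016)*sqrt(13).
The branch term is analytic at 3/4 + (1/4)*sqrt(13) and contributes nothing to the residue; only the rational part matters.
The factor τ**2 - 3*τ/2 - 1/4 splits as (τ - a)(τ - a') with a = 3/4 + (1/4)*sqrt(13), a' = 3/4 - (1/4)*sqrt(13). At the order-1 pole a set g(τ) = (τ - a)*(rational part) = [13*τ**2/11 - 5*τ/4 + 39/29] / (τ - a').
Simple pole: residue = g(a) at a = 3/4 + (1/4)*sqrt(13), which is 23/88 + (943/3016)*sqrt(13).
List the singular points by increasing real part (a conjugate pair: the negative imaginary part first).


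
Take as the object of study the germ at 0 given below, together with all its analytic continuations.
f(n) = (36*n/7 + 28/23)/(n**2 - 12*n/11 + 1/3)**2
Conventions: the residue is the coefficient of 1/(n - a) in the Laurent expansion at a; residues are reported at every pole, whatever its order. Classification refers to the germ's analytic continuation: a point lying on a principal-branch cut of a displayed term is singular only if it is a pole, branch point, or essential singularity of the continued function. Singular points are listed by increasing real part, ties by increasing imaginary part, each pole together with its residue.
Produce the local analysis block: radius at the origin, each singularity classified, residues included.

Denominator factor (n**2 - 12*n/11 + 1/3)^2: discriminant -52/363, complex-conjugate roots (6/11) + ((1/33)*sqrt(39))*i and (6/11) - ((1/33)*sqrt(39))*i; poles of order 2, moduli (1/3)*sqrt(3) and (1/3)*sqrt(3).
The radius of convergence is the smallest modulus among the singular points: (1/3)*sqrt(3).
The factor n**2 - 12*n/11 + 1/3 splits as (n - a)(n - a') with a = (6/11) - ((1/33)*sqrt(39))*i, a' = (6/11) + ((1/33)*sqrt(39))*i. At the order-2 pole a set g(n) = (n - a)^2*f(n) = [36*n/7 + 28/23] / (n - a')^2.
Order-2 pole: residue = g'(a); g'((6/11) - ((1/33)*sqrt(39))*i) = ((49731/2093)*sqrt(39))*i, so the residue is ((49731/2093)*sqrt(39))*i.
The factor n**2 - 12*n/11 + 1/3 splits as (n - a)(n - a') with a = (6/11) + ((1/33)*sqrt(39))*i, a' = (6/11) - ((1/33)*sqrt(39))*i. At the order-2 pole a set g(n) = (n - a)^2*f(n) = [36*n/7 + 28/23] / (n - a')^2.
Order-2 pole: residue = g'(a); g'((6/11) + ((1/33)*sqrt(39))*i) = -((49731/2093)*sqrt(39))*i, so the residue is -((49731/2093)*sqrt(39))*i.
List the singular points by increasing real part (a conjugate pair: the negative imaginary part first).

Radius of convergence at 0: (1/3)*sqrt(3).
At (6/11) - ((1/33)*sqrt(39))*i: a pole of order 2; residue ((49731/2093)*sqrt(39))*i.
At (6/11) + ((1/33)*sqrt(39))*i: a pole of order 2; residue -((49731/2093)*sqrt(39))*i.


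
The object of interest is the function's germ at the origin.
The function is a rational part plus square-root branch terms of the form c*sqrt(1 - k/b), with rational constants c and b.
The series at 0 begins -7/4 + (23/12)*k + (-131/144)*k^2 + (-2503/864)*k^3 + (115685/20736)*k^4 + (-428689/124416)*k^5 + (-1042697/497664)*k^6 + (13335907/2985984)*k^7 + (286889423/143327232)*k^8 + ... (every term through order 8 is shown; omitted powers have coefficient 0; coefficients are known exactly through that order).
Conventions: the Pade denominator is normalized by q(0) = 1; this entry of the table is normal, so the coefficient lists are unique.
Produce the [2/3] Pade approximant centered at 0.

Taylor coefficients needed (read off): a_0 = -7/4, a_1 = 23/12, a_2 = -131/144, a_3 = -2503/864, a_4 = 115685/20736, a_5 = -428689/124416.
Write the denominator as Q(k) = 1 + q1*k + q2*k^2 + q3*k^3. Requiring Q*f - P = O(k^6) with deg P <= 2 kills the coefficients of k^3..k^5 in Q*f:
  k^3: a_3 + q1*a_2 + q2*a_1 + q3*a_0 = 0, i.e. -2503/864 + (-131/144)*q1 + (23/12)*q2 + (-7/4)*q3 = 0.
  k^4: a_4 + q1*a_3 + q2*a_2 + q3*a_1 = 0, i.e. 115685/20736 + (-2503/864)*q1 + (-131/144)*q2 + (23/12)*q3 = 0.
  k^5: a_5 + q1*a_4 + q2*a_3 + q3*a_2 = 0, i.e. -428689/124416 + (115685/20736)*q1 + (-2503/864)*q2 + (-131/144)*q3 = 0.
Solving this linear system: q1 = 442729498/499112775, q2 = 7032452309/7985804400, q3 = -82800556883/71872239600.
The numerator is Q*f truncated at degree 2: P0 = a_0 = -7/4; P1 = a_1 + q1*a_0 = 103917827/285207300; P2 = a_2 + q1*a_1 + q2*a_0 = -2877416317/3833186112.

The Pade approximant has numerator coefficients [-7/4, 103917827/285207300, -2877416317/3833186112]; denominator coefficients [1, 442729498/499112775, 7032452309/7985804400, -82800556883/71872239600].


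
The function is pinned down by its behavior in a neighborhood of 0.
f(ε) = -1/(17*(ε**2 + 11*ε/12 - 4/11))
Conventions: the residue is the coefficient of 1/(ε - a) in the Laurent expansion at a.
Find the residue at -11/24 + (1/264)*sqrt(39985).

The factor ε**2 + 11*ε/12 - 4/11 splits as (ε - a)(ε - a') with a = -11/24 + (1/264)*sqrt(39985), a' = -11/24 - (1/264)*sqrt(39985). At the order-1 pole a set g(ε) = (ε - a)*f(ε) = [-1/17] / (ε - a').
Simple pole: residue = g(a) at a = -11/24 + (1/264)*sqrt(39985), which is -(12/61795)*sqrt(39985).

The residue is -(12/61795)*sqrt(39985).


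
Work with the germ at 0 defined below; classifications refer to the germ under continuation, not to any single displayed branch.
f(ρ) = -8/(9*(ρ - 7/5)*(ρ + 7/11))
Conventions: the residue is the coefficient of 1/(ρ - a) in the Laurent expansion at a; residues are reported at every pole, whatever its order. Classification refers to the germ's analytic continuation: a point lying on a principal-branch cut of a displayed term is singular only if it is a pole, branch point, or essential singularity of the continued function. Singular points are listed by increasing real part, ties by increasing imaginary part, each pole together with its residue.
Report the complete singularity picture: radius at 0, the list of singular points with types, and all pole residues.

Denominator factor (ρ + 7/11): pole of order 1 at -7/11, modulus 7/11.
Denominator factor (ρ - 7/5): pole of order 1 at 7/5, modulus 7/5.
The radius of convergence is the smallest modulus among the singular points: 7/11.
At the order-1 pole -7/11 set g(ρ) = (ρ - (-7/11))*f(ρ) = -8/(9*(ρ - 7/5)).
Simple pole: residue = g(a) at a = -7/11, which is 55/126.
At the order-1 pole 7/5 set g(ρ) = (ρ - (7/5))*f(ρ) = -8/(9*(ρ + 7/11)).
Simple pole: residue = g(a) at a = 7/5, which is -55/126.
List the singular points by increasing real part (a conjugate pair: the negative imaginary part first).

Radius of convergence at 0: 7/11.
At -7/11: a pole of order 1; residue 55/126.
At 7/5: a pole of order 1; residue -55/126.


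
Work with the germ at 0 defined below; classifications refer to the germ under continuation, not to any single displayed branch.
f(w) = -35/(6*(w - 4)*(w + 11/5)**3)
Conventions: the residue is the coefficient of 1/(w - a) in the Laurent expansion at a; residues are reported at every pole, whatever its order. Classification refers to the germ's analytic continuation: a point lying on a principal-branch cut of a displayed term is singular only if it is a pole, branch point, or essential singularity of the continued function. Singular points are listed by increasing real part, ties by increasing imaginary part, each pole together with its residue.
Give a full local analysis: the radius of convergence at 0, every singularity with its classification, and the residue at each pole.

Radius of convergence at 0: 11/5.
At -11/5: a pole of order 3; residue 4375/178746.
At 4: a pole of order 1; residue -4375/178746.

Denominator factor (w + 11/5)^3: pole of order 3 at -11/5, modulus 11/5.
Denominator factor (w - 4): pole of order 1 at 4, modulus 4.
The radius of convergence is the smallest modulus among the singular points: 11/5.
At the order-3 pole -11/5 set g(w) = (w - (-11/5))^3*f(w) = -35/(6*(w - 4)).
Order-3 pole: residue = g''(a)/2; g''(-11/5) = 4375/89373, so the residue is 4375/178746.
At the order-1 pole 4 set g(w) = (w - (4))*f(w) = -35/(6*(w + 11/5)**3).
Simple pole: residue = g(a) at a = 4, which is -4375/178746.
List the singular points by increasing real part (a conjugate pair: the negative imaginary part first).


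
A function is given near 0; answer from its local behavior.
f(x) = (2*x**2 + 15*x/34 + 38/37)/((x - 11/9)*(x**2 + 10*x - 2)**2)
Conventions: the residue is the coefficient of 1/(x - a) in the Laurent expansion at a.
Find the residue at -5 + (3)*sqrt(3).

The factor x**2 + 10*x - 2 splits as (x - a)(x - a') with a = -5 + (3)*sqrt(3), a' = -5 - (3)*sqrt(3). At the order-2 pole a set g(x) = (x - a)^2*f(x) = [(2*x**2 + 15*x/34 + 38/37)/(x - 11/9)] / (x - a')^2.
Order-2 pole: residue = g'(a); g'(-5 + (3)*sqrt(3)) = -37586673/2265912116 - (203197771/122359254264)*sqrt(3), so the residue is -37586673/2265912116 - (203197771/122359254264)*sqrt(3).

The residue is -37586673/2265912116 - (203197771/122359254264)*sqrt(3).


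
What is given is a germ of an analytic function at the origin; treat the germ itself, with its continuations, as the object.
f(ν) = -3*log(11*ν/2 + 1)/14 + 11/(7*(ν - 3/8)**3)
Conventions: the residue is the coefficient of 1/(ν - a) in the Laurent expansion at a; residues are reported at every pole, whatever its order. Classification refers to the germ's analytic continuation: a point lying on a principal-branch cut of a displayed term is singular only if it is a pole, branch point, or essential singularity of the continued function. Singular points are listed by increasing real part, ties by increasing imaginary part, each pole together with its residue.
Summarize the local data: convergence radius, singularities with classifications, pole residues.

Denominator factor (ν - 3/8)^3: pole of order 3 at 3/8, modulus 3/8.
Branch term (-3/14)*log(1 - ν/(-2/11)): its argument vanishes at ν = -2/11, a logarithmic branch point, modulus 2/11.
The radius of convergence is the smallest modulus among the singular points: 2/11.
The branch term is analytic at 3/8 and contributes nothing to the residue; only the rational part matters.
At the order-3 pole 3/8 set g(ν) = (ν - (3/8))^3*(rational part) = 11/7.
Order-3 pole: residue = g''(a)/2; g''(3/8) = 0, so the residue is 0.
List the singular points by increasing real part (a conjugate pair: the negative imaginary part first).

Radius of convergence at 0: 2/11.
At -2/11: a logarithmic branch point.
At 3/8: a pole of order 3; residue 0.


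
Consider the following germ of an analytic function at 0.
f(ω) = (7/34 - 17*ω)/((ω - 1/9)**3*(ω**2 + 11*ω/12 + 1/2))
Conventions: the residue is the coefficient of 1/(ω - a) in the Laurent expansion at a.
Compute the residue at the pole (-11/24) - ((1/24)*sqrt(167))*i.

The factor ω**2 + 11*ω/12 + 1/2 splits as (ω - a)(ω - a') with a = (-11/24) - ((1/24)*sqrt(167))*i, a' = (-11/24) + ((1/24)*sqrt(167))*i. At the order-1 pole a set g(ω) = (ω - a)*f(ω) = [(7/34 - 17*ω)/(ω - 1/9)**3] / (ω - a').
Simple pole: residue = g(a) at a = (-11/24) - ((1/24)*sqrt(167))*i, which is (-3105632583/133970183) - ((6115158909/22373020561)*sqrt(167))*i.

The residue is (-3105632583/133970183) - ((6115158909/22373020561)*sqrt(167))*i.


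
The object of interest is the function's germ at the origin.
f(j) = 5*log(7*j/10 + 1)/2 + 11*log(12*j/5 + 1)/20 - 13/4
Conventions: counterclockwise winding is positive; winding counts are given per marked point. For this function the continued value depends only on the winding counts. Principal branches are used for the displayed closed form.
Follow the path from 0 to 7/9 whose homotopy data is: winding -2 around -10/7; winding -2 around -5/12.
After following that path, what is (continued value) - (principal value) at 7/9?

The rational part is single-valued and drops out of the difference; each branch term changes only by its own monodromy.
(11/20)*log(1 - j/(-5/12)): each positive loop around -5/12 adds 2*pi*i to the log, so winding -2 contributes (11/20)*(-2)*2*pi*i = -(11/5)*pi*i.
(5/2)*log(1 - j/(-10/7)): each positive loop around -10/7 adds 2*pi*i to the log, so winding -2 contributes (5/2)*(-2)*2*pi*i = -(10)*pi*i.
Summing the contributions at j = 7/9 gives -(61/5)*pi*i.

Continued minus principal equals -(61/5)*pi*i.


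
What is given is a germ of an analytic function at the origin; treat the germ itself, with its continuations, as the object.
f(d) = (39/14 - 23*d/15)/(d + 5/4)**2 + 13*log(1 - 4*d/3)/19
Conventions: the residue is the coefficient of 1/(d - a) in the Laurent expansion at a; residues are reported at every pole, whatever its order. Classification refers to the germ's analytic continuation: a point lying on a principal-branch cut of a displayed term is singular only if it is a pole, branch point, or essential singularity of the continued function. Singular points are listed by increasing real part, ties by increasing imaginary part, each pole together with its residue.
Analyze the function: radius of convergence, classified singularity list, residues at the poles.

Denominator factor (d + 5/4)^2: pole of order 2 at -5/4, modulus 5/4.
Branch term (13/19)*log(1 - d/(3/4)): its argument vanishes at d = 3/4, a logarithmic branch point, modulus 3/4.
The radius of convergence is the smallest modulus among the singular points: 3/4.
The branch term is analytic at -5/4 and contributes nothing to the residue; only the rational part matters.
At the order-2 pole -5/4 set g(d) = (d - (-5/4))^2*(rational part) = 39/14 - 23*d/15.
Order-2 pole: residue = g'(a); g'(-5/4) = -23/15, so the residue is -23/15.
List the singular points by increasing real part (a conjugate pair: the negative imaginary part first).

Radius of convergence at 0: 3/4.
At -5/4: a pole of order 2; residue -23/15.
At 3/4: a logarithmic branch point.


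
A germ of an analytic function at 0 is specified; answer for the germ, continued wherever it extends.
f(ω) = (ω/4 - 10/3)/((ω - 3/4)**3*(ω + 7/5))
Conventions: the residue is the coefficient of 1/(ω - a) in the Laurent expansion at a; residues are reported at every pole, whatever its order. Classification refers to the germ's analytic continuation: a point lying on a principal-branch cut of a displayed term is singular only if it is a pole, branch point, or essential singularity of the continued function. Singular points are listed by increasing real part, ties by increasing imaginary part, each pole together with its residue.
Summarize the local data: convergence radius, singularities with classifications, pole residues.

Radius of convergence at 0: 3/4.
At -7/5: a pole of order 1; residue 88400/238521.
At 3/4: a pole of order 3; residue -88400/238521.

Denominator factor (ω + 7/5): pole of order 1 at -7/5, modulus 7/5.
Denominator factor (ω - 3/4)^3: pole of order 3 at 3/4, modulus 3/4.
The radius of convergence is the smallest modulus among the singular points: 3/4.
At the order-1 pole -7/5 set g(ω) = (ω - (-7/5))*f(ω) = (ω/4 - 10/3)/(ω - 3/4)**3.
Simple pole: residue = g(a) at a = -7/5, which is 88400/238521.
At the order-3 pole 3/4 set g(ω) = (ω - (3/4))^3*f(ω) = (ω/4 - 10/3)/(ω + 7/5).
Order-3 pole: residue = g''(a)/2; g''(3/4) = -176800/238521, so the residue is -88400/238521.
List the singular points by increasing real part (a conjugate pair: the negative imaginary part first).


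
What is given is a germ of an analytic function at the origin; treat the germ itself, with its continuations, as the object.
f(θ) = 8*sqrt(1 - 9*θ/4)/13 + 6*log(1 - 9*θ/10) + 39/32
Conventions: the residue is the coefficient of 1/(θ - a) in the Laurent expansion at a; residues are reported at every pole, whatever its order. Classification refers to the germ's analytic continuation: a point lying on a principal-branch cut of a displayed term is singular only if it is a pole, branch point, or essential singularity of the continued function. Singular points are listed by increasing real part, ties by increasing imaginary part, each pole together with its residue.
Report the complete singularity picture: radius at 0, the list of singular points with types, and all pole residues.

Radius of convergence at 0: 4/9.
At 4/9: an algebraic (square-root) branch point.
At 10/9: a logarithmic branch point.

Branch term (8/13)*sqrt(1 - θ/(4/9)): its argument vanishes at θ = 4/9, a square-root branch point, modulus 4/9.
Branch term (6)*log(1 - θ/(10/9)): its argument vanishes at θ = 10/9, a logarithmic branch point, modulus 10/9.
The radius of convergence is the smallest modulus among the singular points: 4/9.
List the singular points by increasing real part (a conjugate pair: the negative imaginary part first).


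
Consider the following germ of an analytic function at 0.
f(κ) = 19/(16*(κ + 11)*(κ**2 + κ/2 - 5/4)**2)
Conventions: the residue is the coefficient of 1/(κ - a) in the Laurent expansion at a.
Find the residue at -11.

The residue is 19/208849.

At the order-1 pole -11 set g(κ) = (κ - (-11))*f(κ) = 19/(16*(κ**2 + κ/2 - 5/4)**2).
Simple pole: residue = g(a) at a = -11, which is 19/208849.


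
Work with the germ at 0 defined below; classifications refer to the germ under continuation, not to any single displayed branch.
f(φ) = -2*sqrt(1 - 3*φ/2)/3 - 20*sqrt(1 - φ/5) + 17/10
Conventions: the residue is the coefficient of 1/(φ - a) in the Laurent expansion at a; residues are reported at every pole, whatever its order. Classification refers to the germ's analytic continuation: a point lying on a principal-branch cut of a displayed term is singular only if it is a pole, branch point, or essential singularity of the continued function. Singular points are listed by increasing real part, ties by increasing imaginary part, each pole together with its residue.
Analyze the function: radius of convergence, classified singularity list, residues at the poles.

Branch term (-20)*sqrt(1 - φ/(5)): its argument vanishes at φ = 5, a square-root branch point, modulus 5.
Branch term (-2/3)*sqrt(1 - φ/(2/3)): its argument vanishes at φ = 2/3, a square-root branch point, modulus 2/3.
The radius of convergence is the smallest modulus among the singular points: 2/3.
List the singular points by increasing real part (a conjugate pair: the negative imaginary part first).

Radius of convergence at 0: 2/3.
At 2/3: an algebraic (square-root) branch point.
At 5: an algebraic (square-root) branch point.


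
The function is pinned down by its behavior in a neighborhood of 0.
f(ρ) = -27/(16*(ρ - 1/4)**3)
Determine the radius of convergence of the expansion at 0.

Denominator factor (ρ - 1/4)^3: pole of order 3 at 1/4, modulus 1/4.
The radius of convergence is the smallest modulus among the singular points: 1/4.

The radius of convergence is 1/4.


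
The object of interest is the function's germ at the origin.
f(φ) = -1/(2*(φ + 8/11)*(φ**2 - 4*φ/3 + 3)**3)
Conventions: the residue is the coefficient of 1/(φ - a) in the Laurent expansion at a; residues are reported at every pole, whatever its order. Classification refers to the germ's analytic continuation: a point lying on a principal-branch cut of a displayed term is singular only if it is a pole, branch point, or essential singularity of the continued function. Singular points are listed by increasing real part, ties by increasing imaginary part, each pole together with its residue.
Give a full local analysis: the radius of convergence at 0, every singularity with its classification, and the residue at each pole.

Denominator factor (φ**2 - 4*φ/3 + 3)^3: discriminant -92/9, complex-conjugate roots (2/3) + ((1/3)*sqrt(23))*i and (2/3) - ((1/3)*sqrt(23))*i; poles of order 3, moduli sqrt(3) and sqrt(3).
Denominator factor (φ + 8/11): pole of order 1 at -8/11, modulus 8/11.
The radius of convergence is the smallest modulus among the singular points: 8/11.
At the order-1 pole -8/11 set g(φ) = (φ - (-8/11))*f(φ) = -1/(2*(φ**2 - 4*φ/3 + 3)**3).
Simple pole: residue = g(a) at a = -8/11, which is -47832147/8709406274.
The factor φ**2 - 4*φ/3 + 3 splits as (φ - a)(φ - a') with a = (2/3) - ((1/3)*sqrt(23))*i, a' = (2/3) + ((1/3)*sqrt(23))*i. At the order-3 pole a set g(φ) = (φ - a)^3*f(φ) = [-1/(2*(φ + 8/11))] / (φ - a')^3.
Order-3 pole: residue = g''(a)/2; g''((2/3) - ((1/3)*sqrt(23))*i) = (47832147/8709406274) - ((105829119/34837625096)*sqrt(23))*i, so the residue is (47832147/17418812548) - ((105829119/69675250192)*sqrt(23))*i.
The factor φ**2 - 4*φ/3 + 3 splits as (φ - a)(φ - a') with a = (2/3) + ((1/3)*sqrt(23))*i, a' = (2/3) - ((1/3)*sqrt(23))*i. At the order-3 pole a set g(φ) = (φ - a)^3*f(φ) = [-1/(2*(φ + 8/11))] / (φ - a')^3.
Order-3 pole: residue = g''(a)/2; g''((2/3) + ((1/3)*sqrt(23))*i) = (47832147/8709406274) + ((105829119/34837625096)*sqrt(23))*i, so the residue is (47832147/17418812548) + ((105829119/69675250192)*sqrt(23))*i.
List the singular points by increasing real part (a conjugate pair: the negative imaginary part first).

Radius of convergence at 0: 8/11.
At -8/11: a pole of order 1; residue -47832147/8709406274.
At (2/3) - ((1/3)*sqrt(23))*i: a pole of order 3; residue (47832147/17418812548) - ((105829119/69675250192)*sqrt(23))*i.
At (2/3) + ((1/3)*sqrt(23))*i: a pole of order 3; residue (47832147/17418812548) + ((105829119/69675250192)*sqrt(23))*i.


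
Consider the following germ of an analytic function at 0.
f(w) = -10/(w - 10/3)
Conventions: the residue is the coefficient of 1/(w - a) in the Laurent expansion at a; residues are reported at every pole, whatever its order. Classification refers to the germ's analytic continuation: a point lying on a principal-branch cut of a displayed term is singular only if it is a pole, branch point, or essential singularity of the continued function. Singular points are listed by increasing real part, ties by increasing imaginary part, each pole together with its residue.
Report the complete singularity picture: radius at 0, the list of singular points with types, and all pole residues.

Denominator factor (w - 10/3): pole of order 1 at 10/3, modulus 10/3.
The radius of convergence is the smallest modulus among the singular points: 10/3.
At the order-1 pole 10/3 set g(w) = (w - (10/3))*f(w) = -10.
Simple pole: residue = g(a) at a = 10/3, which is -10.

Radius of convergence at 0: 10/3.
At 10/3: a pole of order 1; residue -10.


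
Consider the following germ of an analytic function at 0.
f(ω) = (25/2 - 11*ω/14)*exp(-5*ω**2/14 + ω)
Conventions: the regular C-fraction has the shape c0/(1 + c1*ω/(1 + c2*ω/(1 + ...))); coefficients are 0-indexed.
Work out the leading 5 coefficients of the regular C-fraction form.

The regular C-fraction coefficients are [25/2, -164/175, 12223/14350, -388525/1503429, 592055539/4558983432].

Taylor coefficients (expand at 0): a_0 = 25/2, a_1 = 82/7, a_2 = 1, a_3 = -733/294, a_4 = -899/1176.
c0 = a_0 = 25/2. Peel one level at a time: if S = 1 + c*ω/S' with S'(0) = 1, then c is the ω-coefficient of S and S' = c*ω/(S - 1).
S_1 = c0/f = 1 + (-164/175)*ω + (24446/30625)*ω^2 + ...; c1 = -164/175.
S_2 = c1*ω/(S_1 - 1) = 1 + (12223/14350)*ω + (15541/70602)*ω^2 + ...; c2 = 12223/14350.
S_3 = c2*ω/(S_2 - 1) = 1 + (-388525/1503429)*ω + (361009475/10756924488)*ω^2 + ...; c3 = -388525/1503429.
S_4 = c3*ω/(S_3 - 1) = 1 + (592055539/4558983432)*ω + ...; c4 = 592055539/4558983432.


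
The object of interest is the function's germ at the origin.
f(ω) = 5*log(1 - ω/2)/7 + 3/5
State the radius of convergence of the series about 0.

Branch term (5/7)*log(1 - ω/(2)): its argument vanishes at ω = 2, a logarithmic branch point, modulus 2.
The radius of convergence is the smallest modulus among the singular points: 2.

The radius of convergence is 2.


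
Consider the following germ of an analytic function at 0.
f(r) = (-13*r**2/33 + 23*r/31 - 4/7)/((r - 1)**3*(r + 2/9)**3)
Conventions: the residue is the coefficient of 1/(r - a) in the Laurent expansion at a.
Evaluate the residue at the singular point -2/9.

The residue is 248158404/384428737.

At the order-3 pole -2/9 set g(r) = (r - (-2/9))^3*f(r) = (-13*r**2/33 + 23*r/31 - 4/7)/(r - 1)**3.
Order-3 pole: residue = g''(a)/2; g''(-2/9) = 496316808/384428737, so the residue is 248158404/384428737.


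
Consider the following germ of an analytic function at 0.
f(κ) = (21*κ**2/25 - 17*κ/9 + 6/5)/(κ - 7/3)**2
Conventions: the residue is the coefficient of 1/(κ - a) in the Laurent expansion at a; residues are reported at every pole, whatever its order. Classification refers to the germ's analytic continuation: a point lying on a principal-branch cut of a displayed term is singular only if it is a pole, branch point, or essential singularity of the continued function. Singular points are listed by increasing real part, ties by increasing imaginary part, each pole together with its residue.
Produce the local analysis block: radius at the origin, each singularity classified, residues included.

Denominator factor (κ - 7/3)^2: pole of order 2 at 7/3, modulus 7/3.
The radius of convergence is the smallest modulus among the singular points: 7/3.
At the order-2 pole 7/3 set g(κ) = (κ - (7/3))^2*f(κ) = 21*κ**2/25 - 17*κ/9 + 6/5.
Order-2 pole: residue = g'(a); g'(7/3) = 457/225, so the residue is 457/225.

Radius of convergence at 0: 7/3.
At 7/3: a pole of order 2; residue 457/225.


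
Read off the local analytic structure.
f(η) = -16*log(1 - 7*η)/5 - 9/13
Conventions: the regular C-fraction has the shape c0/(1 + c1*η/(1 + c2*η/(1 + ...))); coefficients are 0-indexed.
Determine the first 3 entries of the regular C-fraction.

Taylor coefficients (expand at 0): a_0 = -9/13, a_1 = 112/5, a_2 = 392/5.
c0 = a_0 = -9/13. Peel one level at a time: if S = 1 + c*η/S' with S'(0) = 1, then c is the η-coefficient of S and S' = c*η/(S - 1).
S_1 = c0/f = 1 + (1456/45)*η + (2349256/2025)*η^2 + ...; c1 = 1456/45.
S_2 = c1*η/(S_1 - 1) = 1 + (-3227/90)*η + ...; c2 = -3227/90.

The regular C-fraction coefficients are [-9/13, 1456/45, -3227/90].


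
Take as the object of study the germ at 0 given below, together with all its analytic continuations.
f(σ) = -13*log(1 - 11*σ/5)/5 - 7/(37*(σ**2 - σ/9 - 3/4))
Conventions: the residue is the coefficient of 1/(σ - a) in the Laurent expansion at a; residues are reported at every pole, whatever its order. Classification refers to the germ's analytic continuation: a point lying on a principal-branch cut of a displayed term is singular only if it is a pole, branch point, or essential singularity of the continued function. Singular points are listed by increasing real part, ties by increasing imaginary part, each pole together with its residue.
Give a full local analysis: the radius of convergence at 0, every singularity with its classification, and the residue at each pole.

Radius of convergence at 0: 5/11.
At 1/18 - (1/9)*sqrt(61): a pole of order 1; residue (63/4514)*sqrt(61).
At 5/11: a logarithmic branch point.
At 1/18 + (1/9)*sqrt(61): a pole of order 1; residue -(63/4514)*sqrt(61).

Denominator factor (σ**2 - σ/9 - 3/4): discriminant 244/81, real irrational roots 1/18 + (1/9)*sqrt(61) and 1/18 - (1/9)*sqrt(61); poles of order 1, moduli 1/18 + (1/9)*sqrt(61) and -1/18 + (1/9)*sqrt(61).
Branch term (-13/5)*log(1 - σ/(5/11)): its argument vanishes at σ = 5/11, a logarithmic branch point, modulus 5/11.
The radius of convergence is the smallest modulus among the singular points: 5/11.
The branch term is analytic at 1/18 - (1/9)*sqrt(61) and contributes nothing to the residue; only the rational part matters.
The factor σ**2 - σ/9 - 3/4 splits as (σ - a)(σ - a') with a = 1/18 - (1/9)*sqrt(61), a' = 1/18 + (1/9)*sqrt(61). At the order-1 pole a set g(σ) = (σ - a)*(rational part) = [-7/37] / (σ - a').
Simple pole: residue = g(a) at a = 1/18 - (1/9)*sqrt(61), which is (63/4514)*sqrt(61).
The branch term is analytic at 1/18 + (1/9)*sqrt(61) and contributes nothing to the residue; only the rational part matters.
The factor σ**2 - σ/9 - 3/4 splits as (σ - a)(σ - a') with a = 1/18 + (1/9)*sqrt(61), a' = 1/18 - (1/9)*sqrt(61). At the order-1 pole a set g(σ) = (σ - a)*(rational part) = [-7/37] / (σ - a').
Simple pole: residue = g(a) at a = 1/18 + (1/9)*sqrt(61), which is -(63/4514)*sqrt(61).
List the singular points by increasing real part (a conjugate pair: the negative imaginary part first).


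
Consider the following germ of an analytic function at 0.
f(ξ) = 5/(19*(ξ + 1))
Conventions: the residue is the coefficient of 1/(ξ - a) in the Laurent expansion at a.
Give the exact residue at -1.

At the order-1 pole -1 set g(ξ) = (ξ - (-1))*f(ξ) = 5/19.
Simple pole: residue = g(a) at a = -1, which is 5/19.

The residue is 5/19.


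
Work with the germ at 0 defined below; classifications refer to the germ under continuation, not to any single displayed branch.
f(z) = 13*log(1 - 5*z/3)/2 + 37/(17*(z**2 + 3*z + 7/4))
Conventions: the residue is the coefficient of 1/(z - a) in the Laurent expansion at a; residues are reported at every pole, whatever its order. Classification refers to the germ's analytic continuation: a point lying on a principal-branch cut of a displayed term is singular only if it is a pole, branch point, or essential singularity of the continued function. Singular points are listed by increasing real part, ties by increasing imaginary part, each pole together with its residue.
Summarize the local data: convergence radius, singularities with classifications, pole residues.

Denominator factor (z**2 + 3*z + 7/4): discriminant 2, real irrational roots -3/2 + (1/2)*sqrt(2) and -3/2 - (1/2)*sqrt(2); poles of order 1, moduli 3/2 - (1/2)*sqrt(2) and 3/2 + (1/2)*sqrt(2).
Branch term (13/2)*log(1 - z/(3/5)): its argument vanishes at z = 3/5, a logarithmic branch point, modulus 3/5.
The radius of convergence is the smallest modulus among the singular points: 3/5.
The branch term is analytic at -3/2 - (1/2)*sqrt(2) and contributes nothing to the residue; only the rational part matters.
The factor z**2 + 3*z + 7/4 splits as (z - a)(z - a') with a = -3/2 - (1/2)*sqrt(2), a' = -3/2 + (1/2)*sqrt(2). At the order-1 pole a set g(z) = (z - a)*(rational part) = [37/17] / (z - a').
Simple pole: residue = g(a) at a = -3/2 - (1/2)*sqrt(2), which is -(37/34)*sqrt(2).
The branch term is analytic at -3/2 + (1/2)*sqrt(2) and contributes nothing to the residue; only the rational part matters.
The factor z**2 + 3*z + 7/4 splits as (z - a)(z - a') with a = -3/2 + (1/2)*sqrt(2), a' = -3/2 - (1/2)*sqrt(2). At the order-1 pole a set g(z) = (z - a)*(rational part) = [37/17] / (z - a').
Simple pole: residue = g(a) at a = -3/2 + (1/2)*sqrt(2), which is (37/34)*sqrt(2).
List the singular points by increasing real part (a conjugate pair: the negative imaginary part first).

Radius of convergence at 0: 3/5.
At -3/2 - (1/2)*sqrt(2): a pole of order 1; residue -(37/34)*sqrt(2).
At -3/2 + (1/2)*sqrt(2): a pole of order 1; residue (37/34)*sqrt(2).
At 3/5: a logarithmic branch point.


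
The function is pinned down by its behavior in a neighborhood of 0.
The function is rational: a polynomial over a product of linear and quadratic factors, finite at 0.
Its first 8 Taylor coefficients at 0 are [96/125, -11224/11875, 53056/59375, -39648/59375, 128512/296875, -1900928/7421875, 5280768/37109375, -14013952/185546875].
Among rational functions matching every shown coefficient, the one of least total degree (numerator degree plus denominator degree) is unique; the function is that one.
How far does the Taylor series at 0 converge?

No rational of total degree below 5 reproduces all 8 coefficients; solving the [2/3] Pade equations on them gives f(h) = (2*h**2 - 7*h/19 + 12)/(h + 5/2)**3, whose expansion matches every shown term.
Denominator factor (h + 5/2)^3: pole of order 3 at -5/2, modulus 5/2.
The radius of convergence is the smallest modulus among the singular points: 5/2.

The radius of convergence is 5/2.


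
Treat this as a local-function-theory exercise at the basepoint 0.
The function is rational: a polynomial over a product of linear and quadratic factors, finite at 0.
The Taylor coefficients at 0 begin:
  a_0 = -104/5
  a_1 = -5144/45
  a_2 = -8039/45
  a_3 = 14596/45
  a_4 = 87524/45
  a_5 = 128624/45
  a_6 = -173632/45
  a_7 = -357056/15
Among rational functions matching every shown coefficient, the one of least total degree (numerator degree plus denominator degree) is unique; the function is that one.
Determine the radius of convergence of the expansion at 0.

No rational of total degree below 6 reproduces all 8 coefficients; solving the [2/4] Pade equations on them gives f(γ) = (29*γ**2/16 - 35*γ/18 - 13/10)/(γ**2 - γ/2 + 1/4)**2, whose expansion matches every shown term.
Denominator factor (γ**2 - γ/2 + 1/4)^2: discriminant -3/4, complex-conjugate roots (1/4) + ((1/4)*sqrt(3))*i and (1/4) - ((1/4)*sqrt(3))*i; poles of order 2, moduli 1/2 and 1/2.
The radius of convergence is the smallest modulus among the singular points: 1/2.

The radius of convergence is 1/2.


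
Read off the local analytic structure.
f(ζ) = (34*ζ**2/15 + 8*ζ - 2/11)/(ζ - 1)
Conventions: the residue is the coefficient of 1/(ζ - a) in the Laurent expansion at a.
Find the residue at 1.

The residue is 1664/165.

At the order-1 pole 1 set g(ζ) = (ζ - (1))*f(ζ) = 34*ζ**2/15 + 8*ζ - 2/11.
Simple pole: residue = g(a) at a = 1, which is 1664/165.


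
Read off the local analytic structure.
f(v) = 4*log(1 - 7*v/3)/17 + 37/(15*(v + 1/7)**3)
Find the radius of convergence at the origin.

Denominator factor (v + 1/7)^3: pole of order 3 at -1/7, modulus 1/7.
Branch term (4/17)*log(1 - v/(3/7)): its argument vanishes at v = 3/7, a logarithmic branch point, modulus 3/7.
The radius of convergence is the smallest modulus among the singular points: 1/7.

The radius of convergence is 1/7.


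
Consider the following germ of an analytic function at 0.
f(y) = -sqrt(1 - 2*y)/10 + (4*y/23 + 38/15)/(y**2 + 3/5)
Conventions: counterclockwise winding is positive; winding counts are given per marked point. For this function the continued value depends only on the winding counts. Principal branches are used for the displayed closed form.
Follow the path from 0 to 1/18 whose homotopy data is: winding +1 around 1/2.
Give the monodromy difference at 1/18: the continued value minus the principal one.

Continued minus principal equals (2/15)*sqrt(2).

The rational part is single-valued and drops out of the difference; each branch term changes only by its own monodromy.
(-1/10)*sqrt(1 - y/(1/2)): winding +1 is odd, the square root flips sign, contributing -2*(-1/10)*sqrt(1 - (1/18)/(1/2)) = -2*(-1/10)*sqrt(8/9) = (2/15)*sqrt(2).
Summing the contributions at y = 1/18 gives (2/15)*sqrt(2).


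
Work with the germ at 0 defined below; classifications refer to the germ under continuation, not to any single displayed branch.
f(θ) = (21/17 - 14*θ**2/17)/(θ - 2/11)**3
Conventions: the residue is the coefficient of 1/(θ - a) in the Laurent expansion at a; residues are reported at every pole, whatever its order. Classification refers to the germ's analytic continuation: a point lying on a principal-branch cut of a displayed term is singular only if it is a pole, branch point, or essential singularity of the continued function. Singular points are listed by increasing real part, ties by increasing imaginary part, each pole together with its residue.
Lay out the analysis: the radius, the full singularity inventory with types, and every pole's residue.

Denominator factor (θ - 2/11)^3: pole of order 3 at 2/11, modulus 2/11.
The radius of convergence is the smallest modulus among the singular points: 2/11.
At the order-3 pole 2/11 set g(θ) = (θ - (2/11))^3*f(θ) = 21/17 - 14*θ**2/17.
Order-3 pole: residue = g''(a)/2; g''(2/11) = -28/17, so the residue is -14/17.

Radius of convergence at 0: 2/11.
At 2/11: a pole of order 3; residue -14/17.


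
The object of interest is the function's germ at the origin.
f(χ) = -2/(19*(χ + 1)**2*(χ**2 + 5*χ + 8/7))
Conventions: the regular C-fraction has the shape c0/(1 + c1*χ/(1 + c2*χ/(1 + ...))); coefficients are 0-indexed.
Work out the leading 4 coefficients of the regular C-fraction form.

Taylor coefficients (expand at 0): a_0 = -7/76, a_1 = 357/608, a_2 = -13447/4864, a_3 = 464989/38912.
c0 = a_0 = -7/76. Peel one level at a time: if S = 1 + c*χ/S' with S'(0) = 1, then c is the χ-coefficient of S and S' = c*χ/(S - 1).
S_1 = c0/f = 1 + (51/8)*χ + (85/8)*χ^2 + ...; c1 = 51/8.
S_2 = c1*χ/(S_1 - 1) = 1 + (-5/3)*χ + (278/153)*χ^2 + ...; c2 = -5/3.
S_3 = c2*χ/(S_2 - 1) = 1 + (278/255)*χ + ...; c3 = 278/255.

The regular C-fraction coefficients are [-7/76, 51/8, -5/3, 278/255].


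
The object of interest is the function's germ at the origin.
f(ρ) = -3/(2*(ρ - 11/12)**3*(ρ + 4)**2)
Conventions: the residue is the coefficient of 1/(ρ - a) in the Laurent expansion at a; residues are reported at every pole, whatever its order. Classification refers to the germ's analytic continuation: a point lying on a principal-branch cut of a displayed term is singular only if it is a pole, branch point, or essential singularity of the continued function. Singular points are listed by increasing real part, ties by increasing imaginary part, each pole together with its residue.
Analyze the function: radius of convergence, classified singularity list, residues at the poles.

Radius of convergence at 0: 11/12.
At -4: a pole of order 2; residue 93312/12117361.
At 11/12: a pole of order 3; residue -93312/12117361.

Denominator factor (ρ + 4)^2: pole of order 2 at -4, modulus 4.
Denominator factor (ρ - 11/12)^3: pole of order 3 at 11/12, modulus 11/12.
The radius of convergence is the smallest modulus among the singular points: 11/12.
At the order-2 pole -4 set g(ρ) = (ρ - (-4))^2*f(ρ) = -3/(2*(ρ - 11/12)**3).
Order-2 pole: residue = g'(a); g'(-4) = 93312/12117361, so the residue is 93312/12117361.
At the order-3 pole 11/12 set g(ρ) = (ρ - (11/12))^3*f(ρ) = -3/(2*(ρ + 4)**2).
Order-3 pole: residue = g''(a)/2; g''(11/12) = -186624/12117361, so the residue is -93312/12117361.
List the singular points by increasing real part (a conjugate pair: the negative imaginary part first).


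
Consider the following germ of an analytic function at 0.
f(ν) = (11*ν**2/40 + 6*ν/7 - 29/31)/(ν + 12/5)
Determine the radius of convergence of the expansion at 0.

The radius of convergence is 12/5.

Denominator factor (ν + 12/5): pole of order 1 at -12/5, modulus 12/5.
The radius of convergence is the smallest modulus among the singular points: 12/5.


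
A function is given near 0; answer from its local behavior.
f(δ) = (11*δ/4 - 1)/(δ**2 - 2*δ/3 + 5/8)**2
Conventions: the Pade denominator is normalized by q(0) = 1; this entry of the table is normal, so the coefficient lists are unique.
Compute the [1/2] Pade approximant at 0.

The Pade approximant has numerator coefficients [-64/25, 3036464/543025]; denominator coefficients [1, -510752/325815, 22904656/4887225].

Taylor coefficients needed (expand at 0): a_0 = -64/25, a_1 = 592/375, a_2 = 27136/1875, a_3 = 1289984/84375.
Write the denominator as Q(δ) = 1 + q1*δ + q2*δ^2. Requiring Q*f - P = O(δ^4) with deg P <= 1 kills the coefficients of δ^2..δ^3 in Q*f:
  δ^2: a_2 + q1*a_1 + q2*a_0 = 0, i.e. 27136/1875 + (592/375)*q1 + (-64/25)*q2 = 0.
  δ^3: a_3 + q1*a_2 + q2*a_1 = 0, i.e. 1289984/84375 + (27136/1875)*q1 + (592/375)*q2 = 0.
Solving this linear system: q1 = -510752/325815, q2 = 22904656/4887225.
The numerator is Q*f truncated at degree 1: P0 = a_0 = -64/25; P1 = a_1 + q1*a_0 = 3036464/543025.
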